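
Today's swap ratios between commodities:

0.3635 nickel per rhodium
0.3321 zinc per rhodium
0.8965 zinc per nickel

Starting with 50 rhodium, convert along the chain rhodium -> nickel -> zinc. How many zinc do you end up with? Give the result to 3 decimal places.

16.294

50 rhodium × 0.3635 = 18.175 nickel
18.175 nickel × 0.8965 = 16.2938875 zinc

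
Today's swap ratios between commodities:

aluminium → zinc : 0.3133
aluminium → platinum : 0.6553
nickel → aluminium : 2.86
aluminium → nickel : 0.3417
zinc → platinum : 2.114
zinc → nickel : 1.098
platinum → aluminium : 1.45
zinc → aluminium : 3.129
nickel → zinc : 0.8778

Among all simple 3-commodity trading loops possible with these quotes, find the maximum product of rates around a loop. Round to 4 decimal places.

0.9838

aluminium→zinc→nickel→aluminium: 0.3133 × 1.098 × 2.86 = 0.98385
aluminium→zinc→platinum→aluminium: 0.3133 × 2.114 × 1.45 = 0.96036
aluminium→nickel→zinc→aluminium: 0.3417 × 0.8778 × 3.129 = 0.93853
Maximum is aluminium→zinc→nickel→aluminium at 0.9838; no arbitrage — every cycle loses value.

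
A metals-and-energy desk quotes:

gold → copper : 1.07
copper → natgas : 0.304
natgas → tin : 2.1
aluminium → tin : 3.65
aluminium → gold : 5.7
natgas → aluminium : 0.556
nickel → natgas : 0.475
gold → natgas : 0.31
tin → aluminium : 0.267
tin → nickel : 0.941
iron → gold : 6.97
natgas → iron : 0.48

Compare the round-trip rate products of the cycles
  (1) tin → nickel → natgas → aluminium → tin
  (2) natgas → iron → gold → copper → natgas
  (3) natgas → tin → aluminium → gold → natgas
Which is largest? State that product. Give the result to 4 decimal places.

1.0883

(1) 0.941 × 0.475 × 0.556 × 3.65 = 0.90709
(2) 0.48 × 6.97 × 1.07 × 0.304 = 1.08826
(3) 2.1 × 0.267 × 5.7 × 0.31 = 0.99076
Highest is cycle (2) at 1.0883 (>1, arbitrage).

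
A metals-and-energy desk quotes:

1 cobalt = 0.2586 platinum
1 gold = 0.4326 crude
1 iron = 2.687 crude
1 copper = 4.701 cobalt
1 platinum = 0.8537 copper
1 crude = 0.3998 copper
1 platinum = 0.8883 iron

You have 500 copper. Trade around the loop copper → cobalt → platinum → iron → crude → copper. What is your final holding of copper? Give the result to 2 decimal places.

580.04

500 copper × 4.701 = 2350.5 cobalt
2350.5 cobalt × 0.2586 = 607.8393 platinum
607.8393 platinum × 0.8883 = 539.94365019 iron
539.94365019 iron × 2.687 = 1450.82858806053 crude
1450.82858806053 crude × 0.3998 = 580.041269506599894 copper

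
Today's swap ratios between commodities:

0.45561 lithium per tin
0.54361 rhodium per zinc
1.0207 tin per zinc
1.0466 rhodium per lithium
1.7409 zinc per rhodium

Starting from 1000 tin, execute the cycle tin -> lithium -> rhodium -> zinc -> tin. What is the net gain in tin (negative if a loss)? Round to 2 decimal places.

-152.68

1000 tin × 0.45561 = 455.61 lithium
455.61 lithium × 1.0466 = 476.841426 rhodium
476.841426 rhodium × 1.7409 = 830.1332385234 zinc
830.1332385234 zinc × 1.0207 = 847.31699656083438 tin
Net change: 847.31699656083438 − 1000 = -152.68300343916562 tin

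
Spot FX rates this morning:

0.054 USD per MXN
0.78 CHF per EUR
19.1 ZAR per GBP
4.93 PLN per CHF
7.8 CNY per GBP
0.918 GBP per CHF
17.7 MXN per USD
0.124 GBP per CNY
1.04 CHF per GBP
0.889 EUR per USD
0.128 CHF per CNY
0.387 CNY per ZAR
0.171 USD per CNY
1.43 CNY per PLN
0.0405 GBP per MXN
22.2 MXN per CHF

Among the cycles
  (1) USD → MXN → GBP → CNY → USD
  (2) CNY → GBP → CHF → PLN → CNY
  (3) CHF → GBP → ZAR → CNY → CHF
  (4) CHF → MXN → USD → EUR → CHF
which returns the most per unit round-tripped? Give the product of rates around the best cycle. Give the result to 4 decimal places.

(1) 17.7 × 0.0405 × 7.8 × 0.171 = 0.95613
(2) 0.124 × 1.04 × 4.93 × 1.43 = 0.90916
(3) 0.918 × 19.1 × 0.387 × 0.128 = 0.86855
(4) 22.2 × 0.054 × 0.889 × 0.78 = 0.83127
Highest is cycle (1) at 0.9561 (≤1, no arbitrage).

0.9561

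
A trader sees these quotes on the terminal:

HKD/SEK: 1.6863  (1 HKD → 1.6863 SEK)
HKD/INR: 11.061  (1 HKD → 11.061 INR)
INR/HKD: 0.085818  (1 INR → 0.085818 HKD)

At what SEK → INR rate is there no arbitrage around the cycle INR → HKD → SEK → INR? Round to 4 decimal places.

6.9101

Known legs of the cycle: 0.085818 × 1.6863 = 0.1447148934
For no arbitrage the full-cycle product must be 1, so the missing rate is 1 / 0.1447148934 ≈ 6.910139.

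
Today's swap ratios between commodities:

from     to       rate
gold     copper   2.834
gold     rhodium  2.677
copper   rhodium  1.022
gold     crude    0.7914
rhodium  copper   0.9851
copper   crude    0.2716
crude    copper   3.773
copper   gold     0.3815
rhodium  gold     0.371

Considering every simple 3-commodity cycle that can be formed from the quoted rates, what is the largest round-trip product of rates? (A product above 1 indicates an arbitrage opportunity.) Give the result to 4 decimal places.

1.1391

crude→copper→gold→crude: 3.773 × 0.3815 × 0.7914 = 1.13914
rhodium→gold→copper→rhodium: 0.371 × 2.834 × 1.022 = 1.07455
rhodium→copper→gold→rhodium: 0.9851 × 0.3815 × 2.677 = 1.00606
Maximum is crude→copper→gold→crude at 1.1391; arbitrage exists.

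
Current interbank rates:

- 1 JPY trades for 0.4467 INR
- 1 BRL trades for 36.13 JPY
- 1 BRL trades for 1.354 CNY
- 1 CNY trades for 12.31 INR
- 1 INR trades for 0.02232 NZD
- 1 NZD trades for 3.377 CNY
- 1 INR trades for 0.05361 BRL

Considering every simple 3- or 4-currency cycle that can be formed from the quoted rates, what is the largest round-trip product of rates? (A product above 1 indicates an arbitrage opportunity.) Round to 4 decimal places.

0.9279

CNY→INR→NZD→CNY: 12.31 × 0.02232 × 3.377 = 0.92786
CNY→INR→BRL→CNY: 12.31 × 0.05361 × 1.354 = 0.89356
JPY→INR→BRL→JPY: 0.4467 × 0.05361 × 36.13 = 0.86523
Maximum is CNY→INR→NZD→CNY at 0.9279; no arbitrage — every cycle loses value.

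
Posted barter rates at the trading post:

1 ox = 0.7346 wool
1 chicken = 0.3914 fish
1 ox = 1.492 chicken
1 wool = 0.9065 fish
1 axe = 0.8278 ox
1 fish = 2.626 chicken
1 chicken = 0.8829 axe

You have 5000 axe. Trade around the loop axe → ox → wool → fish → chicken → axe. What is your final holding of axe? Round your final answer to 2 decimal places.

6390.29

5000 axe × 0.8278 = 4139 ox
4139 ox × 0.7346 = 3040.5094 wool
3040.5094 wool × 0.9065 = 2756.2217711 fish
2756.2217711 fish × 2.626 = 7237.8383709086 chicken
7237.8383709086 chicken × 0.8829 = 6390.28749767520294 axe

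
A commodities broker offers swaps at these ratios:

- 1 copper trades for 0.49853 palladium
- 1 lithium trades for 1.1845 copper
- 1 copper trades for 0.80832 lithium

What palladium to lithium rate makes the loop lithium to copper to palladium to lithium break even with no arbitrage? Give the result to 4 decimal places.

Known legs of the cycle: 1.1845 × 0.49853 = 0.590508785
For no arbitrage the full-cycle product must be 1, so the missing rate is 1 / 0.590508785 ≈ 1.693455.

1.6935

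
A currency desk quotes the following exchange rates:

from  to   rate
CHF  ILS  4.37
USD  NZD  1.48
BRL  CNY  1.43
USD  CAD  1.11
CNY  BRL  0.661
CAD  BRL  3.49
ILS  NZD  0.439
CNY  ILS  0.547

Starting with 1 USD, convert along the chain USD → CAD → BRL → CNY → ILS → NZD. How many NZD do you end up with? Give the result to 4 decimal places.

1 USD × 1.11 = 1.11 CAD
1.11 CAD × 3.49 = 3.8739 BRL
3.8739 BRL × 1.43 = 5.539677 CNY
5.539677 CNY × 0.547 = 3.030203319 ILS
3.030203319 ILS × 0.439 = 1.330259257041 NZD

1.3303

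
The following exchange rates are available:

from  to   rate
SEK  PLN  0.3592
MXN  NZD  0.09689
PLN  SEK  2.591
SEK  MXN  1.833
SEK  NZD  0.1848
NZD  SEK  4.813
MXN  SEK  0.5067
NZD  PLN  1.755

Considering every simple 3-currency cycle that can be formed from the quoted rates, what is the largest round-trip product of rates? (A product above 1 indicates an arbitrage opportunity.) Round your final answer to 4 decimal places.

0.8548

MXN→NZD→SEK→MXN: 0.09689 × 4.813 × 1.833 = 0.85479
NZD→PLN→SEK→NZD: 1.755 × 2.591 × 0.1848 = 0.84032
Maximum is MXN→NZD→SEK→MXN at 0.8548; no arbitrage — every cycle loses value.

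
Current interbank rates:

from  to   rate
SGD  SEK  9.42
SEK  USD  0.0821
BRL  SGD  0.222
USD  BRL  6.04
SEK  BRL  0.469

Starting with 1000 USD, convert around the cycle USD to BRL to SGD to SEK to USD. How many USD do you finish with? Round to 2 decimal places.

1037.01

1000 USD × 6.04 = 6040 BRL
6040 BRL × 0.222 = 1340.88 SGD
1340.88 SGD × 9.42 = 12631.0896 SEK
12631.0896 SEK × 0.0821 = 1037.01245616 USD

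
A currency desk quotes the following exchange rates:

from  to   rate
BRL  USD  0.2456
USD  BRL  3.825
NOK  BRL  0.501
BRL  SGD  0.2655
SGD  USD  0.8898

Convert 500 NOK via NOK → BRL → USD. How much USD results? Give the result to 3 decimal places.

500 NOK × 0.501 = 250.5 BRL
250.5 BRL × 0.2456 = 61.5228 USD

61.523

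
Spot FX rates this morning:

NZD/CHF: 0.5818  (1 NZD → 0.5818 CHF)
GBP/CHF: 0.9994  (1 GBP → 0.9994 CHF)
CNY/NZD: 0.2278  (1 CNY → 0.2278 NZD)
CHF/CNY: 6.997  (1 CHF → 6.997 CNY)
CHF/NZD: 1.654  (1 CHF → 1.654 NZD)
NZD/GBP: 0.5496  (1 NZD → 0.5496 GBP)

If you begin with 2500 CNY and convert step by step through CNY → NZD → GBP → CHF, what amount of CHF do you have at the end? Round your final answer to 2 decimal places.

312.81

2500 CNY × 0.2278 = 569.5 NZD
569.5 NZD × 0.5496 = 312.9972 GBP
312.9972 GBP × 0.9994 = 312.80940168 CHF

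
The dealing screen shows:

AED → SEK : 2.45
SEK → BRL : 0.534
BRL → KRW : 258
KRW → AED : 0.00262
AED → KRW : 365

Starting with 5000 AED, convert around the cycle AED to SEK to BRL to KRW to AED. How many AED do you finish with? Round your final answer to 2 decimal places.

5000 AED × 2.45 = 12250 SEK
12250 SEK × 0.534 = 6541.5 BRL
6541.5 BRL × 258 = 1687707 KRW
1687707 KRW × 0.00262 = 4421.79234 AED

4421.79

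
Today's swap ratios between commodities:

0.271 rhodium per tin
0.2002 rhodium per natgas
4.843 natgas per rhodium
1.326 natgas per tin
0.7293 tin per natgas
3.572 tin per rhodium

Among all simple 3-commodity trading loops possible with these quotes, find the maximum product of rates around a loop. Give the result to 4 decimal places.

natgas→tin→rhodium→natgas: 0.7293 × 0.271 × 4.843 = 0.95717
natgas→rhodium→tin→natgas: 0.2002 × 3.572 × 1.326 = 0.94824
Maximum is natgas→tin→rhodium→natgas at 0.9572; no arbitrage — every cycle loses value.

0.9572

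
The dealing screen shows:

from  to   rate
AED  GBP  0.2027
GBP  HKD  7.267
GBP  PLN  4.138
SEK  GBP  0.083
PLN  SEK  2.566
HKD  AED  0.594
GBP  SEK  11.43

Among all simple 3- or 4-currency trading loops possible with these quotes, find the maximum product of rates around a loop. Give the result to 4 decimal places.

GBP→PLN→SEK→GBP: 4.138 × 2.566 × 0.083 = 0.88130
GBP→HKD→AED→GBP: 7.267 × 0.594 × 0.2027 = 0.87497
Maximum is GBP→PLN→SEK→GBP at 0.8813; no arbitrage — every cycle loses value.

0.8813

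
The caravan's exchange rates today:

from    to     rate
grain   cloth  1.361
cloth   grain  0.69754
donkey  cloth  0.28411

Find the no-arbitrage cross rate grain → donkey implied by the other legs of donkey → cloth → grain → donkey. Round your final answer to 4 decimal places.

Known legs of the cycle: 0.28411 × 0.69754 = 0.1981780894
For no arbitrage the full-cycle product must be 1, so the missing rate is 1 / 0.1981780894 ≈ 5.045966.

5.0460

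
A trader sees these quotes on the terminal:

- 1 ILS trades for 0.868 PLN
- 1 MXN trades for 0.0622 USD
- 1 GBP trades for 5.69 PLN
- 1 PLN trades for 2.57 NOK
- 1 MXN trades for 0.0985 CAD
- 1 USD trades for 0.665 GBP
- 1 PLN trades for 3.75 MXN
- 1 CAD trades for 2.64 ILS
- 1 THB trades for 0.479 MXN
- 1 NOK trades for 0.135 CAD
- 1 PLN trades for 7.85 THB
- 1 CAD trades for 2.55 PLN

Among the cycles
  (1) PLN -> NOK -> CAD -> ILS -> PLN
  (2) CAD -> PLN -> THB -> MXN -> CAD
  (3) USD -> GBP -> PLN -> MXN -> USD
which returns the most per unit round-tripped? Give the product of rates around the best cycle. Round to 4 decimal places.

(1) 2.57 × 0.135 × 2.64 × 0.868 = 0.79504
(2) 2.55 × 7.85 × 0.479 × 0.0985 = 0.94446
(3) 0.665 × 5.69 × 3.75 × 0.0622 = 0.88258
Highest is cycle (2) at 0.9445 (≤1, no arbitrage).

0.9445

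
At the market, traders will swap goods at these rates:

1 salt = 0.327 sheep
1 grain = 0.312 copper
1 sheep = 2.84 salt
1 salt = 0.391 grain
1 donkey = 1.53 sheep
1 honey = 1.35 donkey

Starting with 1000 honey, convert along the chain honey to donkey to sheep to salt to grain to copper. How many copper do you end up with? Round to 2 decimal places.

1000 honey × 1.35 = 1350 donkey
1350 donkey × 1.53 = 2065.5 sheep
2065.5 sheep × 2.84 = 5866.02 salt
5866.02 salt × 0.391 = 2293.61382 grain
2293.61382 grain × 0.312 = 715.60751184 copper

715.61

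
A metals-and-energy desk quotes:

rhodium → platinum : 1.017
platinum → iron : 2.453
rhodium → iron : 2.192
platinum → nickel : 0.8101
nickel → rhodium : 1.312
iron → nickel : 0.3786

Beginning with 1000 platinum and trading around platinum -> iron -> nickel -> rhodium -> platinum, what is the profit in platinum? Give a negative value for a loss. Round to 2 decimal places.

239.18

1000 platinum × 2.453 = 2453 iron
2453 iron × 0.3786 = 928.7058 nickel
928.7058 nickel × 1.312 = 1218.4620096 rhodium
1218.4620096 rhodium × 1.017 = 1239.1758637632 platinum
Net change: 1239.1758637632 − 1000 = 239.1758637632 platinum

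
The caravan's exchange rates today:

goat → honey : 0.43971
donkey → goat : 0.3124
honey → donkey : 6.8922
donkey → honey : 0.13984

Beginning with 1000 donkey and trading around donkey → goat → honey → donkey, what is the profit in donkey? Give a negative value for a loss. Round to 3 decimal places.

-53.250

1000 donkey × 0.3124 = 312.4 goat
312.4 goat × 0.43971 = 137.365404 honey
137.365404 honey × 6.8922 = 946.7498374488 donkey
Net change: 946.7498374488 − 1000 = -53.2501625512 donkey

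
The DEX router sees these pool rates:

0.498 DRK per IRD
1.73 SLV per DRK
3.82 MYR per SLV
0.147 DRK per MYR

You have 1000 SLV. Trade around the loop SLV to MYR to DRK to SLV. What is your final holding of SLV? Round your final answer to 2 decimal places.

971.46

1000 SLV × 3.82 = 3820 MYR
3820 MYR × 0.147 = 561.54 DRK
561.54 DRK × 1.73 = 971.4642 SLV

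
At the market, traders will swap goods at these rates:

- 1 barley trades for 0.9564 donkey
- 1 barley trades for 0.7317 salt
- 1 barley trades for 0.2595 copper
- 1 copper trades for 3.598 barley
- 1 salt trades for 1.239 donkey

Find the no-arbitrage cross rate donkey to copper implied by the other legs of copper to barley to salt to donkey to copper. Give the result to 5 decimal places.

0.30657

Known legs of the cycle: 3.598 × 0.7317 × 1.239 = 3.2618615274
For no arbitrage the full-cycle product must be 1, so the missing rate is 1 / 3.2618615274 ≈ 0.3065734.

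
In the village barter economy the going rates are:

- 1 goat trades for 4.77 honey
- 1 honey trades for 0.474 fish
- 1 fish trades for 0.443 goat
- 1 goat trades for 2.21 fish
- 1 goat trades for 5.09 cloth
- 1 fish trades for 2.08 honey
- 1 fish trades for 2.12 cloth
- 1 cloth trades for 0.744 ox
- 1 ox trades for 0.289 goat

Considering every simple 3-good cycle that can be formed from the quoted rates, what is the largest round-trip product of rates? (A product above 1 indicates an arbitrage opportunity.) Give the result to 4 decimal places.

1.0944

goat→cloth→ox→goat: 5.09 × 0.744 × 0.289 = 1.09443
goat→honey→fish→goat: 4.77 × 0.474 × 0.443 = 1.00161
Maximum is goat→cloth→ox→goat at 1.0944; arbitrage exists.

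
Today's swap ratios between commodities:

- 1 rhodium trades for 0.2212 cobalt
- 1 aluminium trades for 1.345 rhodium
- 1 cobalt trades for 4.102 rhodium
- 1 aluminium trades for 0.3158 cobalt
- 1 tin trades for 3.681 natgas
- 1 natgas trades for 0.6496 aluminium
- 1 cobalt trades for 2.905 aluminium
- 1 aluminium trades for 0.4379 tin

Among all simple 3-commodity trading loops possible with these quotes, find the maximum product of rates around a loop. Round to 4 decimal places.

aluminium→tin→natgas→aluminium: 0.4379 × 3.681 × 0.6496 = 1.04710
aluminium→rhodium→cobalt→aluminium: 1.345 × 0.2212 × 2.905 = 0.86428
Maximum is aluminium→tin→natgas→aluminium at 1.0471; arbitrage exists.

1.0471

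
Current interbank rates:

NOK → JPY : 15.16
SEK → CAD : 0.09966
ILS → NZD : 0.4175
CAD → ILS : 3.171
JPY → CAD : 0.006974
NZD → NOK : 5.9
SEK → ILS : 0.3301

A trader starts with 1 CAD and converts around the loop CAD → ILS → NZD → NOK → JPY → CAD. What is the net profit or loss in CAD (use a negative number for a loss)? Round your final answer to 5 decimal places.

1 CAD × 3.171 = 3.171 ILS
3.171 ILS × 0.4175 = 1.3238925 NZD
1.3238925 NZD × 5.9 = 7.81096575 NOK
7.81096575 NOK × 15.16 = 118.41424077 JPY
118.41424077 JPY × 0.006974 = 0.82582091512998 CAD
Net change: 0.82582091512998 − 1 = -0.17417908487002 CAD

-0.17418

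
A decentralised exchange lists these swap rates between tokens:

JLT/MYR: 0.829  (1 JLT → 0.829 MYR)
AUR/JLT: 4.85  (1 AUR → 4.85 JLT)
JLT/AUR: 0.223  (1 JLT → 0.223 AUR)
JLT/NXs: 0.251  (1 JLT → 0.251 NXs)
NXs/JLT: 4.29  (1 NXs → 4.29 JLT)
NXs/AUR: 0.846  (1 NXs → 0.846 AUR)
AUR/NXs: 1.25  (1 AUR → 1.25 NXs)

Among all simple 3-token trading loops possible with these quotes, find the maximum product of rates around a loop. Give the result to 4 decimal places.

1.1958

AUR→NXs→JLT→AUR: 1.25 × 4.29 × 0.223 = 1.19584
AUR→JLT→NXs→AUR: 4.85 × 0.251 × 0.846 = 1.02988
Maximum is AUR→NXs→JLT→AUR at 1.1958; arbitrage exists.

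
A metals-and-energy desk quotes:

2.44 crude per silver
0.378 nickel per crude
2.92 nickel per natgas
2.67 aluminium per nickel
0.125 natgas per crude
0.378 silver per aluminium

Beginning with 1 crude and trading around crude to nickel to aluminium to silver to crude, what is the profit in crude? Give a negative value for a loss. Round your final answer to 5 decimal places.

-0.06914

1 crude × 0.378 = 0.378 nickel
0.378 nickel × 2.67 = 1.00926 aluminium
1.00926 aluminium × 0.378 = 0.38150028 silver
0.38150028 silver × 2.44 = 0.9308606832 crude
Net change: 0.9308606832 − 1 = -0.0691393168 crude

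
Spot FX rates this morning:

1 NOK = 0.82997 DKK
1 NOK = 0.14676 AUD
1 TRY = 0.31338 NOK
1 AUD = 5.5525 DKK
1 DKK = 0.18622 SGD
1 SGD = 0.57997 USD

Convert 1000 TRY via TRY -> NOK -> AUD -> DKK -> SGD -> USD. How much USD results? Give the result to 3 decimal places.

1000 TRY × 0.31338 = 313.38 NOK
313.38 NOK × 0.14676 = 45.9916488 AUD
45.9916488 AUD × 5.5525 = 255.368629962 DKK
255.368629962 DKK × 0.18622 = 47.55474627152364 SGD
47.55474627152364 SGD × 0.57997 = 27.5803261950955654908 USD

27.580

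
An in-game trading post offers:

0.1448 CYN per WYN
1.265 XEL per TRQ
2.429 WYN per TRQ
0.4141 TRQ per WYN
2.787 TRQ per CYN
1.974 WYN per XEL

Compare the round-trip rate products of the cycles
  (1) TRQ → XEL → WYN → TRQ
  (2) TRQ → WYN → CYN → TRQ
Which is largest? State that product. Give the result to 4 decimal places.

(1) 1.265 × 1.974 × 0.4141 = 1.03405
(2) 2.429 × 0.1448 × 2.787 = 0.98024
Highest is cycle (1) at 1.0341 (>1, arbitrage).

1.0341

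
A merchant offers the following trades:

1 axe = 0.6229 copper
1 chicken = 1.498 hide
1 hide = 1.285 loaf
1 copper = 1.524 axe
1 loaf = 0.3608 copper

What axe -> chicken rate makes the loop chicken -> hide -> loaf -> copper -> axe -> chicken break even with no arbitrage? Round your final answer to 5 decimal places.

Known legs of the cycle: 1.498 × 1.285 × 0.3608 × 1.524 = 1.058440469856
For no arbitrage the full-cycle product must be 1, so the missing rate is 1 / 1.058440469856 ≈ 0.9447862.

0.94479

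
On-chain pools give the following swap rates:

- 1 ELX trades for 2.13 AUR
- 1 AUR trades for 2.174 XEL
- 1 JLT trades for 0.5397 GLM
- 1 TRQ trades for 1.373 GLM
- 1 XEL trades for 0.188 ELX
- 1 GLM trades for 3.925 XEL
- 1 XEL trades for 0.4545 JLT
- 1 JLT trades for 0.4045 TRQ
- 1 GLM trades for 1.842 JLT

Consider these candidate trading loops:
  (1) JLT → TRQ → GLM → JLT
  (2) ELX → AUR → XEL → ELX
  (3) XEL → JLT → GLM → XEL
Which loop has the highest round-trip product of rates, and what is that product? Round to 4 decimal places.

1.0230

(1) 0.4045 × 1.373 × 1.842 = 1.02301
(2) 2.13 × 2.174 × 0.188 = 0.87056
(3) 0.4545 × 0.5397 × 3.925 = 0.96278
Highest is cycle (1) at 1.0230 (>1, arbitrage).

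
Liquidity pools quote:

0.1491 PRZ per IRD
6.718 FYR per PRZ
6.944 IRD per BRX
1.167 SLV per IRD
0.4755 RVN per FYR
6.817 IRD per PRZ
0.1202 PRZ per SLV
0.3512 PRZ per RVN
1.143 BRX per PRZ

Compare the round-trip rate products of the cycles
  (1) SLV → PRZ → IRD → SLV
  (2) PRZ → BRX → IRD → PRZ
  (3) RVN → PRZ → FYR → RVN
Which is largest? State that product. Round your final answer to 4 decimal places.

(1) 0.1202 × 6.817 × 1.167 = 0.95624
(2) 1.143 × 6.944 × 0.1491 = 1.18341
(3) 0.3512 × 6.718 × 0.4755 = 1.12188
Highest is cycle (2) at 1.1834 (>1, arbitrage).

1.1834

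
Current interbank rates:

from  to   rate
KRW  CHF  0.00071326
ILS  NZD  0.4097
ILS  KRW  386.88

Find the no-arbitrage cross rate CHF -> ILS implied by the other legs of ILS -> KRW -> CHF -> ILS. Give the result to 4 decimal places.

Known legs of the cycle: 386.88 × 0.00071326 = 0.2759460288
For no arbitrage the full-cycle product must be 1, so the missing rate is 1 / 0.2759460288 ≈ 3.623897.

3.6239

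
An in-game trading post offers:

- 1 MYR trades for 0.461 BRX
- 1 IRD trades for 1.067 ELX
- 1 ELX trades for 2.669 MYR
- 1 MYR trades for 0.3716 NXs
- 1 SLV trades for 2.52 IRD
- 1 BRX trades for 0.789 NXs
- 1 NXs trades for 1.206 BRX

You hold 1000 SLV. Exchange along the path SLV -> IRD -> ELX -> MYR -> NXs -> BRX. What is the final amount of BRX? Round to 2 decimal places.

3216.15

1000 SLV × 2.52 = 2520 IRD
2520 IRD × 1.067 = 2688.84 ELX
2688.84 ELX × 2.669 = 7176.51396 MYR
7176.51396 MYR × 0.3716 = 2666.792587536 NXs
2666.792587536 NXs × 1.206 = 3216.151860568416 BRX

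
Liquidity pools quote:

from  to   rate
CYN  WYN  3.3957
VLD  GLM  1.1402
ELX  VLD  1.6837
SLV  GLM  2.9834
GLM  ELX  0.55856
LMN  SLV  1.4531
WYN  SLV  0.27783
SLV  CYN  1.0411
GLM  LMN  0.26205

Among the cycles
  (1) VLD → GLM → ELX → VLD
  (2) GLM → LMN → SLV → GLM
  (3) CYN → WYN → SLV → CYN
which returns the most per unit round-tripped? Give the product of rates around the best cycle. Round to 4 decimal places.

1.1360

(1) 1.1402 × 0.55856 × 1.6837 = 1.07230
(2) 0.26205 × 1.4531 × 2.9834 = 1.13603
(3) 3.3957 × 0.27783 × 1.0411 = 0.98220
Highest is cycle (2) at 1.1360 (>1, arbitrage).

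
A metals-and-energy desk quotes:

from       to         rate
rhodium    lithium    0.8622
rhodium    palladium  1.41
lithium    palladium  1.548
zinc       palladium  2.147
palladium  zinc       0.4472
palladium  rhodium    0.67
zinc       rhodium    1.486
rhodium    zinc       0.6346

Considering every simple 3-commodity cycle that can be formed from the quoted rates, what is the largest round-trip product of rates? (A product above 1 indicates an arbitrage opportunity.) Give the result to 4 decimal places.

zinc→rhodium→palladium→zinc: 1.486 × 1.41 × 0.4472 = 0.93700
zinc→palladium→rhodium→zinc: 2.147 × 0.67 × 0.6346 = 0.91287
palladium→rhodium→lithium→palladium: 0.67 × 0.8622 × 1.548 = 0.89424
Maximum is zinc→rhodium→palladium→zinc at 0.9370; no arbitrage — every cycle loses value.

0.9370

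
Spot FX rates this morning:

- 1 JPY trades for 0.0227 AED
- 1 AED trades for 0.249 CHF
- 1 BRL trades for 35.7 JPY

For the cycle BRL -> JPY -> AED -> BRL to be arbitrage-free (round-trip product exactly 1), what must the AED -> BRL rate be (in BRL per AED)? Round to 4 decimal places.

1.2340

Known legs of the cycle: 35.7 × 0.0227 = 0.81039
For no arbitrage the full-cycle product must be 1, so the missing rate is 1 / 0.81039 ≈ 1.233974.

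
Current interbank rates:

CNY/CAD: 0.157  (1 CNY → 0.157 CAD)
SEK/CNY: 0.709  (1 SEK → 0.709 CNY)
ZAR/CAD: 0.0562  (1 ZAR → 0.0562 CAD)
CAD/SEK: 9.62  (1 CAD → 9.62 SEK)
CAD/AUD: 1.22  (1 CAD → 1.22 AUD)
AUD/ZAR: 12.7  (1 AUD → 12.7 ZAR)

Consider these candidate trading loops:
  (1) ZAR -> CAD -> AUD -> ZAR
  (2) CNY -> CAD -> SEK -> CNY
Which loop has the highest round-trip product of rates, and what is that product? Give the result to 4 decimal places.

1.0708

(1) 0.0562 × 1.22 × 12.7 = 0.87076
(2) 0.157 × 9.62 × 0.709 = 1.07083
Highest is cycle (2) at 1.0708 (>1, arbitrage).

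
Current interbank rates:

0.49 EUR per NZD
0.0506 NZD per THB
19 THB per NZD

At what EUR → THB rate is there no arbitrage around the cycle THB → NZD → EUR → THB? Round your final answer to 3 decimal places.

Known legs of the cycle: 0.0506 × 0.49 = 0.024794
For no arbitrage the full-cycle product must be 1, so the missing rate is 1 / 0.024794 ≈ 40.33234.

40.332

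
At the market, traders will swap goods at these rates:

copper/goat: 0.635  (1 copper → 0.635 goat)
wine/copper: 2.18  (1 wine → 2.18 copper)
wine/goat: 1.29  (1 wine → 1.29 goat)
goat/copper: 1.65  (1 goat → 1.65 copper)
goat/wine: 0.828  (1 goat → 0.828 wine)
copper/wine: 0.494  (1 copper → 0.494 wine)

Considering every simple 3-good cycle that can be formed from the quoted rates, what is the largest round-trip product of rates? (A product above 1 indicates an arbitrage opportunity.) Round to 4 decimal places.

1.1462

wine→copper→goat→wine: 2.18 × 0.635 × 0.828 = 1.14620
wine→goat→copper→wine: 1.29 × 1.65 × 0.494 = 1.05148
Maximum is wine→copper→goat→wine at 1.1462; arbitrage exists.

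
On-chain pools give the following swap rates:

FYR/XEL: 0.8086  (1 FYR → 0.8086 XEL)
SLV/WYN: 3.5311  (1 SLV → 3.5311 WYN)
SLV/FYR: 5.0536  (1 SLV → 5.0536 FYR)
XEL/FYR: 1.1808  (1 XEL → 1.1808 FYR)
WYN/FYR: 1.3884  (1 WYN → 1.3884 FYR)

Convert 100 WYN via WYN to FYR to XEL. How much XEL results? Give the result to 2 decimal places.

112.27

100 WYN × 1.3884 = 138.84 FYR
138.84 FYR × 0.8086 = 112.266024 XEL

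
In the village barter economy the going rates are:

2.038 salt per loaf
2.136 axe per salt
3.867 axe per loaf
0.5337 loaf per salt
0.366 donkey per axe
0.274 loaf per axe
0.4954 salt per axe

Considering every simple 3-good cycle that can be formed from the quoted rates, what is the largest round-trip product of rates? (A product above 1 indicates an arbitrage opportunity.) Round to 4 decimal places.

axe→loaf→salt→axe: 0.274 × 2.038 × 2.136 = 1.19277
axe→salt→loaf→axe: 0.4954 × 0.5337 × 3.867 = 1.02242
Maximum is axe→loaf→salt→axe at 1.1928; arbitrage exists.

1.1928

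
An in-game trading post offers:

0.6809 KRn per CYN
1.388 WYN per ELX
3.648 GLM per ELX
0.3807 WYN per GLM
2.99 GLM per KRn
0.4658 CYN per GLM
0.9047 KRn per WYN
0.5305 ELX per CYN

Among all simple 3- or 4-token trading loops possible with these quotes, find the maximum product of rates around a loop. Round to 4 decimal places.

1.0298

GLM→WYN→KRn→GLM: 0.3807 × 0.9047 × 2.99 = 1.02981
GLM→CYN→KRn→GLM: 0.4658 × 0.6809 × 2.99 = 0.94832
GLM→CYN→ELX→GLM: 0.4658 × 0.5305 × 3.648 = 0.90145
Maximum is GLM→WYN→KRn→GLM at 1.0298; arbitrage exists.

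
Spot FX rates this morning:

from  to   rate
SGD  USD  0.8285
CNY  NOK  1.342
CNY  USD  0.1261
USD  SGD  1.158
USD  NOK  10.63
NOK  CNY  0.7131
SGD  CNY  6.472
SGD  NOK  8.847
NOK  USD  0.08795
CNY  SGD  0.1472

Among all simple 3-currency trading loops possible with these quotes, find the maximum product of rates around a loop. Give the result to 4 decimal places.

0.9559

NOK→CNY→USD→NOK: 0.7131 × 0.1261 × 10.63 = 0.95587
USD→SGD→CNY→USD: 1.158 × 6.472 × 0.1261 = 0.94507
NOK→CNY→SGD→NOK: 0.7131 × 0.1472 × 8.847 = 0.92865
NOK→USD→SGD→NOK: 0.08795 × 1.158 × 8.847 = 0.90103
Maximum is NOK→CNY→USD→NOK at 0.9559; no arbitrage — every cycle loses value.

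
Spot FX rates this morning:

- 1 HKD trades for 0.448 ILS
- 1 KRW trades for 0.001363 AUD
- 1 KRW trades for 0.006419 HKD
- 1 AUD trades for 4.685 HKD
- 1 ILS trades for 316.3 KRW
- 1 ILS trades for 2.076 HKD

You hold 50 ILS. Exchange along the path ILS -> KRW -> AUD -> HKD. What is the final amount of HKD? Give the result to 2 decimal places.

100.99

50 ILS × 316.3 = 15815 KRW
15815 KRW × 0.001363 = 21.555845 AUD
21.555845 AUD × 4.685 = 100.989133825 HKD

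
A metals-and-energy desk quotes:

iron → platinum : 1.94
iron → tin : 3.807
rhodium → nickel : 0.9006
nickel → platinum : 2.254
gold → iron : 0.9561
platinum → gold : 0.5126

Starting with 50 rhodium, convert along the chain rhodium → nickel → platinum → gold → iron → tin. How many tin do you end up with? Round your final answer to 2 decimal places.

50 rhodium × 0.9006 = 45.03 nickel
45.03 nickel × 2.254 = 101.49762 platinum
101.49762 platinum × 0.5126 = 52.027680012 gold
52.027680012 gold × 0.9561 = 49.7436648594732 iron
49.7436648594732 iron × 3.807 = 189.3741321200144724 tin

189.37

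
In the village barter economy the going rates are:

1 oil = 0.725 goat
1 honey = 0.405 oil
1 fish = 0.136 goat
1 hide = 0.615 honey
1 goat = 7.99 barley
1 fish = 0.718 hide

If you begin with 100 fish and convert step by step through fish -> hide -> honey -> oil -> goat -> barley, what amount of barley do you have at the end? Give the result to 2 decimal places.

103.60

100 fish × 0.718 = 71.8 hide
71.8 hide × 0.615 = 44.157 honey
44.157 honey × 0.405 = 17.883585 oil
17.883585 oil × 0.725 = 12.965599125 goat
12.965599125 goat × 7.99 = 103.59513700875 barley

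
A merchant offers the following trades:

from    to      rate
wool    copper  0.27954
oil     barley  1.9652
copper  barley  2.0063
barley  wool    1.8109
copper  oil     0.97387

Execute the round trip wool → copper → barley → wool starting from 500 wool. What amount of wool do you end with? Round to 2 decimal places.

507.81

500 wool × 0.27954 = 139.77 copper
139.77 copper × 2.0063 = 280.420551 barley
280.420551 barley × 1.8109 = 507.8135758059 wool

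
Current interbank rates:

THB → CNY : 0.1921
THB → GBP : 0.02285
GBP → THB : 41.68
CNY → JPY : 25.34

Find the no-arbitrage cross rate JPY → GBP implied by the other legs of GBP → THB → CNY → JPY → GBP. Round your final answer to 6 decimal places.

0.004929

Known legs of the cycle: 41.68 × 0.1921 × 25.34 = 202.89048752
For no arbitrage the full-cycle product must be 1, so the missing rate is 1 / 202.89048752 ≈ 0.00492877.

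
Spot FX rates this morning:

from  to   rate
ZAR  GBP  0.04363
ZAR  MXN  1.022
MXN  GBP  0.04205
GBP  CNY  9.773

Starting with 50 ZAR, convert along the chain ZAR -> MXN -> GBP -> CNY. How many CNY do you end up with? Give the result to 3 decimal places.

21.000

50 ZAR × 1.022 = 51.1 MXN
51.1 MXN × 0.04205 = 2.148755 GBP
2.148755 GBP × 9.773 = 20.999782615 CNY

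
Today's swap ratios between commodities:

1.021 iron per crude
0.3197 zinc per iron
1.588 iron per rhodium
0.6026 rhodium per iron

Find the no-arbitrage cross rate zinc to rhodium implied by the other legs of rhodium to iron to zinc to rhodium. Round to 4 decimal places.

Known legs of the cycle: 1.588 × 0.3197 = 0.5076836
For no arbitrage the full-cycle product must be 1, so the missing rate is 1 / 0.5076836 ≈ 1.969731.

1.9697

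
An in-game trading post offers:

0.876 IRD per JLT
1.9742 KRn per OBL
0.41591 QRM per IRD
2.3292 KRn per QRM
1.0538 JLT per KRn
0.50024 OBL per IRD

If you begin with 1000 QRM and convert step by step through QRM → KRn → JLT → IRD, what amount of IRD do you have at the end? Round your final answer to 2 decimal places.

1000 QRM × 2.3292 = 2329.2 KRn
2329.2 KRn × 1.0538 = 2454.51096 JLT
2454.51096 JLT × 0.876 = 2150.15160096 IRD

2150.15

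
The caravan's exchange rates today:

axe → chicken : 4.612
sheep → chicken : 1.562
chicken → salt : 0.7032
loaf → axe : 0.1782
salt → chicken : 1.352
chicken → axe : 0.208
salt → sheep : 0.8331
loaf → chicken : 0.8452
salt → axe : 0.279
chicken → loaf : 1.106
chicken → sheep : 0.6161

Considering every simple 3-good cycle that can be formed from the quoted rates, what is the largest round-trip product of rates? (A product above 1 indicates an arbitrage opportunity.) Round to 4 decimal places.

0.9151

chicken→salt→sheep→chicken: 0.7032 × 0.8331 × 1.562 = 0.91508
chicken→loaf→axe→chicken: 1.106 × 0.1782 × 4.612 = 0.90898
chicken→salt→axe→chicken: 0.7032 × 0.279 × 4.612 = 0.90484
Maximum is chicken→salt→sheep→chicken at 0.9151; no arbitrage — every cycle loses value.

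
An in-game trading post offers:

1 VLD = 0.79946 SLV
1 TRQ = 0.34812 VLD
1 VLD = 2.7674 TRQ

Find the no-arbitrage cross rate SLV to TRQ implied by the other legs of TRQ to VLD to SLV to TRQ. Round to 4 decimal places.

Known legs of the cycle: 0.34812 × 0.79946 = 0.2783080152
For no arbitrage the full-cycle product must be 1, so the missing rate is 1 / 0.2783080152 ≈ 3.593141.

3.5931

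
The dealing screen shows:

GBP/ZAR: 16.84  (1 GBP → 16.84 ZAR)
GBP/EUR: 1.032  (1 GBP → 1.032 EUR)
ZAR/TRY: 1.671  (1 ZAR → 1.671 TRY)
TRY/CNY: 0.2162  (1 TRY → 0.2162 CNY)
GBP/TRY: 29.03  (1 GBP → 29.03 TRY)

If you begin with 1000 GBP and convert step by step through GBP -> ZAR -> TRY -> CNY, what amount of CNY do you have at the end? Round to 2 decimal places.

1000 GBP × 16.84 = 16840 ZAR
16840 ZAR × 1.671 = 28139.64 TRY
28139.64 TRY × 0.2162 = 6083.790168 CNY

6083.79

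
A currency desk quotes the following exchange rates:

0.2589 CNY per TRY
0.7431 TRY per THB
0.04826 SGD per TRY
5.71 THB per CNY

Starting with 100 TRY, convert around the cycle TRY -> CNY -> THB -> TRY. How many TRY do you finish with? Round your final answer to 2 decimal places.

100 TRY × 0.2589 = 25.89 CNY
25.89 CNY × 5.71 = 147.8319 THB
147.8319 THB × 0.7431 = 109.85388489 TRY

109.85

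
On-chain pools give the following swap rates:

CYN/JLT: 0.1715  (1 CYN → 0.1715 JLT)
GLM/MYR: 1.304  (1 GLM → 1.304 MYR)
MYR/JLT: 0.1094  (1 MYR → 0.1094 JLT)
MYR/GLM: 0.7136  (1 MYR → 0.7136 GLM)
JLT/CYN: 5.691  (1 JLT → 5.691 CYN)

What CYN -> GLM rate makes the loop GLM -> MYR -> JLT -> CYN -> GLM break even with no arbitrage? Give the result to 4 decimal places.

1.2317

Known legs of the cycle: 1.304 × 0.1094 × 5.691 = 0.8118644016
For no arbitrage the full-cycle product must be 1, so the missing rate is 1 / 0.8118644016 ≈ 1.231733.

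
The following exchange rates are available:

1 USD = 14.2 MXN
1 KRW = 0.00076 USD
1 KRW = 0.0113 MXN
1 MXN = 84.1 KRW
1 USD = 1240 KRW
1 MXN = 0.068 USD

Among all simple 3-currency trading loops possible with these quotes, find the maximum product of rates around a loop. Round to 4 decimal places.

MXN→USD→KRW→MXN: 0.068 × 1240 × 0.0113 = 0.95282
MXN→KRW→USD→MXN: 84.1 × 0.00076 × 14.2 = 0.90761
Maximum is MXN→USD→KRW→MXN at 0.9528; no arbitrage — every cycle loses value.

0.9528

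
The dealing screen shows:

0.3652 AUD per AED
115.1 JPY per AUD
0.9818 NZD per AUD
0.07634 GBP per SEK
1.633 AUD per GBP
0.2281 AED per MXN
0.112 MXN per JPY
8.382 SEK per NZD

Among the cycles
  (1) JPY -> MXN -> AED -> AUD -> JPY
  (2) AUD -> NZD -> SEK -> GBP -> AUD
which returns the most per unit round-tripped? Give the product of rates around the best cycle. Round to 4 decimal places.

(1) 0.112 × 0.2281 × 0.3652 × 115.1 = 1.07386
(2) 0.9818 × 8.382 × 0.07634 × 1.633 = 1.02591
Highest is cycle (1) at 1.0739 (>1, arbitrage).

1.0739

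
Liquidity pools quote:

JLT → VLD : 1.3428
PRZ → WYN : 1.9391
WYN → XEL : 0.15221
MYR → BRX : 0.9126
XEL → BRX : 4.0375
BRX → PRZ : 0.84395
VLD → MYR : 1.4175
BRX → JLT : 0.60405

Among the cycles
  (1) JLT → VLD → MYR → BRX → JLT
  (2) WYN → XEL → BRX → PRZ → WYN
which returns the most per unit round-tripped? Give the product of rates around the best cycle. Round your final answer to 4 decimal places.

1.0493

(1) 1.3428 × 1.4175 × 0.9126 × 0.60405 = 1.04927
(2) 0.15221 × 4.0375 × 0.84395 × 1.9391 = 1.00571
Highest is cycle (1) at 1.0493 (>1, arbitrage).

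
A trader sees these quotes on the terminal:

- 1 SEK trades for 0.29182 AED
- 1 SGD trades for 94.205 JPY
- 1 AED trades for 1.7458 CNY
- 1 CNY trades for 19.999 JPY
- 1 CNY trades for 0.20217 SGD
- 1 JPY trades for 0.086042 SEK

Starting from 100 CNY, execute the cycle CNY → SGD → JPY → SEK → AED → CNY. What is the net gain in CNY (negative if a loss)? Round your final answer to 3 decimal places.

100 CNY × 0.20217 = 20.217 SGD
20.217 SGD × 94.205 = 1904.542485 JPY
1904.542485 JPY × 0.086042 = 163.87064449437 SEK
163.87064449437 SEK × 0.29182 = 47.8207314763470534 AED
47.8207314763470534 AED × 1.7458 = 83.48543301140668582572 CNY
Net change: 83.48543301140668582572 − 100 = -16.51456698859331417428 CNY

-16.515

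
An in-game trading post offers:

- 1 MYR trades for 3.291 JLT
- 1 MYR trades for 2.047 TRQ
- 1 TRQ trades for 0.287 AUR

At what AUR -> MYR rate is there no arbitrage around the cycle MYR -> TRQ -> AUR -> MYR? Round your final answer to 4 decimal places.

1.7022

Known legs of the cycle: 2.047 × 0.287 = 0.587489
For no arbitrage the full-cycle product must be 1, so the missing rate is 1 / 0.587489 ≈ 1.702160.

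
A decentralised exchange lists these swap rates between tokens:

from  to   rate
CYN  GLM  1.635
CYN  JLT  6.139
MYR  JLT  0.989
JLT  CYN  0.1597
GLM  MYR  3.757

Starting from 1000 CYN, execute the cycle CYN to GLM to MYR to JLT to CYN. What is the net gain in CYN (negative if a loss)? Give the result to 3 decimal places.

-29.802

1000 CYN × 1.635 = 1635 GLM
1635 GLM × 3.757 = 6142.695 MYR
6142.695 MYR × 0.989 = 6075.125355 JLT
6075.125355 JLT × 0.1597 = 970.1975191935 CYN
Net change: 970.1975191935 − 1000 = -29.8024808065 CYN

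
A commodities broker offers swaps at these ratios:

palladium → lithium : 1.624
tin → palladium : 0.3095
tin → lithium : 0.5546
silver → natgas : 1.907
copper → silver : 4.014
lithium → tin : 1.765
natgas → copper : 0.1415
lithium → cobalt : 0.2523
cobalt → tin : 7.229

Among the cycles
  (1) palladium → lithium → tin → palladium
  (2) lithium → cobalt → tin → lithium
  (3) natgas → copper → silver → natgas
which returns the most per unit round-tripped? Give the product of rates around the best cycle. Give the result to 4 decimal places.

(1) 1.624 × 1.765 × 0.3095 = 0.88714
(2) 0.2523 × 7.229 × 0.5546 = 1.01152
(3) 0.1415 × 4.014 × 1.907 = 1.08314
Highest is cycle (3) at 1.0831 (>1, arbitrage).

1.0831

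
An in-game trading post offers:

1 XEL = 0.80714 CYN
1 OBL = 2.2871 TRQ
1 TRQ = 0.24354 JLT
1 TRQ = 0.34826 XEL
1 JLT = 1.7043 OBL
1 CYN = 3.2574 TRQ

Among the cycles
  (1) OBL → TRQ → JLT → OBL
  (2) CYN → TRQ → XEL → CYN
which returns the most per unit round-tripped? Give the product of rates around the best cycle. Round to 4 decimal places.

0.9493

(1) 2.2871 × 0.24354 × 1.7043 = 0.94930
(2) 3.2574 × 0.34826 × 0.80714 = 0.91564
Highest is cycle (1) at 0.9493 (≤1, no arbitrage).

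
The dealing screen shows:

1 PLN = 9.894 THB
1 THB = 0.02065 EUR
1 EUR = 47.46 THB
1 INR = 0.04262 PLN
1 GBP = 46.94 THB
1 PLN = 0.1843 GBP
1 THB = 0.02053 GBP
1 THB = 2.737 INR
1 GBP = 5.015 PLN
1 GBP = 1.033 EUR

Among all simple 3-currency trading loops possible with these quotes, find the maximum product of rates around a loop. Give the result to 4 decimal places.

THB→INR→PLN→THB: 2.737 × 0.04262 × 9.894 = 1.15414
GBP→PLN→THB→GBP: 5.015 × 9.894 × 0.02053 = 1.01867
EUR→THB→GBP→EUR: 47.46 × 0.02053 × 1.033 = 1.00651
Maximum is THB→INR→PLN→THB at 1.1541; arbitrage exists.

1.1541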